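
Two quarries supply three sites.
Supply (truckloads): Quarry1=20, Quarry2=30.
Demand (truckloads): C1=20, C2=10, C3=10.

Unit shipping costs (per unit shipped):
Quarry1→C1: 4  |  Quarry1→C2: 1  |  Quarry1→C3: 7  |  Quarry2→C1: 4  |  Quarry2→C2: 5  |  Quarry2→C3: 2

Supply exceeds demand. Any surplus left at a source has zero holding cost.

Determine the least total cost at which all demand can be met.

110

A cheapest plan:
  Quarry1–C1: 10 × 4 = 40
  Quarry1–C2: 10 × 1 = 10
  Quarry2–C1: 10 × 4 = 40
  Quarry2–C3: 10 × 2 = 20
Total = 40 + 10 + 40 + 20 = 110.
(Supply check: Quarry1 ships 20; Quarry2 ships 20.)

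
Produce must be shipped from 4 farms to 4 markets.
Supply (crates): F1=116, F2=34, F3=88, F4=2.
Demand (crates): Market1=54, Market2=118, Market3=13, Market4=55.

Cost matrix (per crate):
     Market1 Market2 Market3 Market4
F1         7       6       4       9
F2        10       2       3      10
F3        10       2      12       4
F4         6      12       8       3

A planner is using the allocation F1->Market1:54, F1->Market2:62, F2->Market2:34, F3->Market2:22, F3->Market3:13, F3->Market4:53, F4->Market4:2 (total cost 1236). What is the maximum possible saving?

156

Current plan cost = 54·7 + 62·6 + 34·2 + 22·2 + 13·12 + 53·4 + 2·3 = 1236.
Optimal plan:
  F1–Market1: 54 × 7 = 378
  F1–Market2: 49 × 6 = 294
  F1–Market3: 13 × 4 = 52
  F2–Market2: 34 × 2 = 68
  F3–Market2: 35 × 2 = 70
  F3–Market4: 53 × 4 = 212
  F4–Market4: 2 × 3 = 6
Optimal cost = 1080.
Saving = 1236 − 1080 = 156.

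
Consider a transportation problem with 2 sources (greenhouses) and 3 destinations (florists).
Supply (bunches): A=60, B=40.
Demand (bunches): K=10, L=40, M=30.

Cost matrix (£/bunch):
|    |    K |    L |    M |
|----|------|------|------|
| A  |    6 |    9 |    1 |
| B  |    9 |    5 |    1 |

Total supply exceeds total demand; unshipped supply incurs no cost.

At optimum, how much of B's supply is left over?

Minimum-cost shipments:
  A to K: 10 bunches
  A to M: 30 bunches
  B to L: 40 bunches
Total cost = £290.
B ships 40 of its 40, leaving 0.

0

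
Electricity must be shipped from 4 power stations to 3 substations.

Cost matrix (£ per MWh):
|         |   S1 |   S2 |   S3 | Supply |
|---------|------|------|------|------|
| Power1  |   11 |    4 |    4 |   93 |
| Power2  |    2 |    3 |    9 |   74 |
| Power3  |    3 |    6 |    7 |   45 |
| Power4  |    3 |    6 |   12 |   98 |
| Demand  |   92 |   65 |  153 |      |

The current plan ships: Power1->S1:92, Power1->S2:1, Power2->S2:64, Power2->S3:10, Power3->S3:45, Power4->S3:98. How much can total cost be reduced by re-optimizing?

1478

Current plan cost = 92·11 + 1·4 + 64·3 + 10·9 + 45·7 + 98·12 = £2789.
Optimal plan:
  Power1 to S3: 93 × £4 = £372
  Power2 to S2: 59 × £3 = £177
  Power2 to S3: 15 × £9 = £135
  Power3 to S3: 45 × £7 = £315
  Power4 to S1: 92 × £3 = £276
  Power4 to S2: 6 × £6 = £36
Optimal cost = £1311.
Saving = 2789 − 1311 = £1478.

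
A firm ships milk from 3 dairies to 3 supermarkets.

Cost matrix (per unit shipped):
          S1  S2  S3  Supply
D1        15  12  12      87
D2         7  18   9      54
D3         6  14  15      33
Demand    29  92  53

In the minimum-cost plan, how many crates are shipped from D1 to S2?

87

Optimal shipments:
  D1 to S2: 87 × 12 = 1044
  D2 to S1: 1 × 7 = 7
  D2 to S3: 53 × 9 = 477
  D3 to S1: 28 × 6 = 168
  D3 to S2: 5 × 14 = 70
Total cost = 1766.
So D1→S2 carries 87 crates.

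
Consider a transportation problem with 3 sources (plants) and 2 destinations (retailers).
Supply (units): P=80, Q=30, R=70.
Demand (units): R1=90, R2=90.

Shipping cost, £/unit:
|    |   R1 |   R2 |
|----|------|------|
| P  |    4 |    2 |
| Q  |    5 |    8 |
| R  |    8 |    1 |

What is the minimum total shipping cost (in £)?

500

An optimal shipping plan:
  P→R1: 60 × £4 = £240
  P→R2: 20 × £2 = £40
  Q→R1: 30 × £5 = £150
  R→R2: 70 × £1 = £70
Total = 240 + 40 + 150 + 70 = £500.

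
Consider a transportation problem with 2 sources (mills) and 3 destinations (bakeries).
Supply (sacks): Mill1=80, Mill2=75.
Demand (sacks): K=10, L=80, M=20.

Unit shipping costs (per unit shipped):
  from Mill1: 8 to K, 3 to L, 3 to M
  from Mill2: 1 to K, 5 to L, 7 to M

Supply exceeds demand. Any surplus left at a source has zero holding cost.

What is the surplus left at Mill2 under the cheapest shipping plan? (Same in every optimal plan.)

45

Minimum-cost shipments:
  Mill1->L: 60 × 3 = 180
  Mill1->M: 20 × 3 = 60
  Mill2->K: 10 × 1 = 10
  Mill2->L: 20 × 5 = 100
Total cost = 350.
Mill2 ships 30 of its 75, leaving 45.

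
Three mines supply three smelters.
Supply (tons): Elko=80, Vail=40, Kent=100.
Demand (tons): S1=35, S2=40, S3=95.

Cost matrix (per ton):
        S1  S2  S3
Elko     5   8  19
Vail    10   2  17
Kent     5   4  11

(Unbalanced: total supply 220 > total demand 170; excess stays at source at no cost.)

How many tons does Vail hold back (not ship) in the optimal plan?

An optimal plan:
  Elko to S1: 30 × 5 = 150
  Vail to S2: 40 × 2 = 80
  Kent to S1: 5 × 5 = 25
  Kent to S3: 95 × 11 = 1045
Total cost = 1300.
Vail ships 40 of its 40, leaving 0.

0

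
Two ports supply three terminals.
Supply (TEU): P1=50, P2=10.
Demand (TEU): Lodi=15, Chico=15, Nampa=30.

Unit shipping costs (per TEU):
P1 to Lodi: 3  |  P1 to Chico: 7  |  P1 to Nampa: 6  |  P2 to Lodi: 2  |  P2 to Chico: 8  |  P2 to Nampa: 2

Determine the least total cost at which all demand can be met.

290

A cheapest plan:
  P1→Lodi: 15 TEU
  P1→Chico: 15 TEU
  P1→Nampa: 20 TEU
  P2→Nampa: 10 TEU
Total cost = 290.
(Supply check: P1 ships 50; P2 ships 10.)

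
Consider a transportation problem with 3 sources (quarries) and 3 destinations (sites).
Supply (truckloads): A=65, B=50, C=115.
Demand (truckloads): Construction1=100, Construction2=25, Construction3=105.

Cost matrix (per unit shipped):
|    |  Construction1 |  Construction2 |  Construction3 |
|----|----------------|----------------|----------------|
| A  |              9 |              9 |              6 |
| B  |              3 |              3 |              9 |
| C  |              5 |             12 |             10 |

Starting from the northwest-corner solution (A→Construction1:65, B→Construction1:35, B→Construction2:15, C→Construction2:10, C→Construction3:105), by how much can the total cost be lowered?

Current plan cost = 65·9 + 35·3 + 15·3 + 10·12 + 105·10 = 1905.
Optimal plan:
  A–Construction3: 65 × 6 = 390
  B–Construction1: 25 × 3 = 75
  B–Construction2: 25 × 3 = 75
  C–Construction1: 75 × 5 = 375
  C–Construction3: 40 × 10 = 400
Optimal cost = 1315.
Saving = 1905 − 1315 = 590.

590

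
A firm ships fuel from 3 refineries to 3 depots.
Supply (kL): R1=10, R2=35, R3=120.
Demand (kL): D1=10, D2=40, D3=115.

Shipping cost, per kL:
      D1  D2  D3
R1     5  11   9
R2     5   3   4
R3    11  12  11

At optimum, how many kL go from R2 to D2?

35

Solving gives:
  R1→D1: 10 × 5 = 50
  R2→D2: 35 × 3 = 105
  R3→D2: 5 × 12 = 60
  R3→D3: 115 × 11 = 1265
Total cost = 1480.
So R2→D2 carries 35 kL.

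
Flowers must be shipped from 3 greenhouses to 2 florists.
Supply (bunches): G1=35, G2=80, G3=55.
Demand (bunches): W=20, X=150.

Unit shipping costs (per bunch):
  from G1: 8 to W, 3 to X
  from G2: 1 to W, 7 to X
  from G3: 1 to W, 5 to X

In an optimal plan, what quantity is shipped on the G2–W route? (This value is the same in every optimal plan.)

Optimal shipments:
  G1→X: 35 × 3 = 105
  G2→W: 20 × 1 = 20
  G2→X: 60 × 7 = 420
  G3→X: 55 × 5 = 275
Total cost = 820.
So G2→W carries 20 bunches.

20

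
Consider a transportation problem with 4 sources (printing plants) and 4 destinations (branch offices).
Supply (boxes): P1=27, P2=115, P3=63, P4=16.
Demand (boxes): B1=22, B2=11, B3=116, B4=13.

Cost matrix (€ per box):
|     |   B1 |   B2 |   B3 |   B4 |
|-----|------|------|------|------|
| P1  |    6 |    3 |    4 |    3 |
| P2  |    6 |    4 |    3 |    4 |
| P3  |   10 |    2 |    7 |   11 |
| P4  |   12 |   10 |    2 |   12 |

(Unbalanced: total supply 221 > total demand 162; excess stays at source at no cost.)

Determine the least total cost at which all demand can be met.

A cheapest plan:
  P1–B1: 14 × €6 = €84
  P1–B4: 13 × €3 = €39
  P2–B1: 8 × €6 = €48
  P2–B3: 100 × €3 = €300
  P3–B2: 11 × €2 = €22
  P4–B3: 16 × €2 = €32
Total = 84 + 39 + 48 + 300 + 22 + 32 = €525.

525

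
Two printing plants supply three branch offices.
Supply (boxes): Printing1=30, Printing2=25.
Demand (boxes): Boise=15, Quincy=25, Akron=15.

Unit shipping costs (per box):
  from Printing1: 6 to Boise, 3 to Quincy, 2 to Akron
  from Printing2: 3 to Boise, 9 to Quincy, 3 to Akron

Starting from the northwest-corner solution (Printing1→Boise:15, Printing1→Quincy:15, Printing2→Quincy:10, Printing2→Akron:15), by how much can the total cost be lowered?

Current plan cost = 15·6 + 15·3 + 10·9 + 15·3 = 270.
Optimal plan:
  Printing1 to Quincy: 25 boxes
  Printing1 to Akron: 5 boxes
  Printing2 to Boise: 15 boxes
  Printing2 to Akron: 10 boxes
Optimal cost = 160.
Saving = 270 − 160 = 110.

110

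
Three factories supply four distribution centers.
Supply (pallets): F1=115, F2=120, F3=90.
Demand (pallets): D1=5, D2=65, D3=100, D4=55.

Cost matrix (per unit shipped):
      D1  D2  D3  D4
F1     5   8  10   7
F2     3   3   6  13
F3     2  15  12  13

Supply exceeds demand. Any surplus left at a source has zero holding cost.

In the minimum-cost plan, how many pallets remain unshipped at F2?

An optimal plan:
  F1→D3: 45 × 10 = 450
  F1→D4: 55 × 7 = 385
  F2→D2: 65 × 3 = 195
  F2→D3: 55 × 6 = 330
  F3→D1: 5 × 2 = 10
Total cost = 1370.
F2 ships 120 of its 120, leaving 0.

0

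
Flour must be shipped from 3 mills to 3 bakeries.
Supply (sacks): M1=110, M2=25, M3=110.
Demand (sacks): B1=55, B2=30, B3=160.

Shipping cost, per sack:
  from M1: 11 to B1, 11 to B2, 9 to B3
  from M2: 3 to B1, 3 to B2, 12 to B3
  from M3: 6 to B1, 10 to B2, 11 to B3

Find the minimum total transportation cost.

A cheapest plan:
  M1 to B3: 110 × 9 = 990
  M2 to B2: 25 × 3 = 75
  M3 to B1: 55 × 6 = 330
  M3 to B2: 5 × 10 = 50
  M3 to B3: 50 × 11 = 550
Total = 990 + 75 + 330 + 50 + 550 = 1995.
(Supply check: M1 ships 110; M2 ships 25; M3 ships 110.)

1995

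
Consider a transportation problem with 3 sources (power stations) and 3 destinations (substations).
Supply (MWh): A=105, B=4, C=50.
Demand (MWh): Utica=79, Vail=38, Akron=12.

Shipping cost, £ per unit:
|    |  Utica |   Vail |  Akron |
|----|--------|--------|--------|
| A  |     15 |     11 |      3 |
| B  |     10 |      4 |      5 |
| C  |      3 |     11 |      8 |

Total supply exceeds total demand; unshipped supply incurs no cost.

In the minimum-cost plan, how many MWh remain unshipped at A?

30

An optimal plan:
  A–Utica: 29 MWh
  A–Vail: 34 MWh
  A–Akron: 12 MWh
  B–Vail: 4 MWh
  C–Utica: 50 MWh
Total cost = £1011.
A ships 75 of its 105, leaving 30.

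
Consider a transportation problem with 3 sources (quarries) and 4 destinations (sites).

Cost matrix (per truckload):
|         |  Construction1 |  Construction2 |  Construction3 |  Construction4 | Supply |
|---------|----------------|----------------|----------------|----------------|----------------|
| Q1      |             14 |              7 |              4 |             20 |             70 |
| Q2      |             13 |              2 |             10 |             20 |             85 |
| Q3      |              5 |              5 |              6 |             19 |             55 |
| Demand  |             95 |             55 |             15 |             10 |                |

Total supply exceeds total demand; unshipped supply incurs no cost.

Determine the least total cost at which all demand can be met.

1175

Optimal allocation:
  Q1->Construction1: 10 × 14 = 140
  Q1->Construction3: 15 × 4 = 60
  Q1->Construction4: 10 × 20 = 200
  Q2->Construction1: 30 × 13 = 390
  Q2->Construction2: 55 × 2 = 110
  Q3->Construction1: 55 × 5 = 275
Total = 140 + 60 + 200 + 390 + 110 + 275 = 1175.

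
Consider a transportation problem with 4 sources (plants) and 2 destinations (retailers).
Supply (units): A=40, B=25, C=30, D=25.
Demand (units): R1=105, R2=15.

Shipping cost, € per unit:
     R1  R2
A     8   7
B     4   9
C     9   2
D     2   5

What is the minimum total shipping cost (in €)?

One minimum-cost allocation:
  A to R1: 40 × €8 = €320
  B to R1: 25 × €4 = €100
  C to R1: 15 × €9 = €135
  C to R2: 15 × €2 = €30
  D to R1: 25 × €2 = €50
Total = 320 + 100 + 135 + 30 + 50 = €635.

635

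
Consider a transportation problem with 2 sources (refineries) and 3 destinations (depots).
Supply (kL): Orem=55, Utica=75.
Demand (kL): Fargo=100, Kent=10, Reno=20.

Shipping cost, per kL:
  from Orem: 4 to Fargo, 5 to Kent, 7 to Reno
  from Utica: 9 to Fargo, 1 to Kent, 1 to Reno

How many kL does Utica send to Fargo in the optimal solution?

Solving gives:
  Orem→Fargo: 55 kL
  Utica→Fargo: 45 kL
  Utica→Kent: 10 kL
  Utica→Reno: 20 kL
Total cost = 655.
So Utica→Fargo carries 45 kL.

45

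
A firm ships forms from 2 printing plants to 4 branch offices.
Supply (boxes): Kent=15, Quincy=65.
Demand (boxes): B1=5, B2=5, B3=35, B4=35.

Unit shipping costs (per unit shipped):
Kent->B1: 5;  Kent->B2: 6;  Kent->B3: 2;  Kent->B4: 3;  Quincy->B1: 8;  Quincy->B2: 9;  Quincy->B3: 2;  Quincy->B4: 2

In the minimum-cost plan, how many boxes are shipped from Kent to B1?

5

The minimum-cost plan:
  Kent to B1: 5 × 5 = 25
  Kent to B2: 5 × 6 = 30
  Kent to B3: 5 × 2 = 10
  Quincy to B3: 30 × 2 = 60
  Quincy to B4: 35 × 2 = 70
Total cost = 195.
So Kent→B1 carries 5 boxes.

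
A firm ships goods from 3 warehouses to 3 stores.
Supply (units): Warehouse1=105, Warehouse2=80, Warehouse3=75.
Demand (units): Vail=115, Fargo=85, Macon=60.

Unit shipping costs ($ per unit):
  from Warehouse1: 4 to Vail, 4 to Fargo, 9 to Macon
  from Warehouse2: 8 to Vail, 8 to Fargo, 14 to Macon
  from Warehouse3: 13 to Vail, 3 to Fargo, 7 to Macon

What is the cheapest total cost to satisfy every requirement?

1525

One minimum-cost allocation:
  Warehouse1–Vail: 35 × $4 = $140
  Warehouse1–Fargo: 70 × $4 = $280
  Warehouse2–Vail: 80 × $8 = $640
  Warehouse3–Fargo: 15 × $3 = $45
  Warehouse3–Macon: 60 × $7 = $420
Total = 140 + 280 + 640 + 45 + 420 = $1525.
(Supply check: Warehouse1 ships 105; Warehouse2 ships 80; Warehouse3 ships 75.)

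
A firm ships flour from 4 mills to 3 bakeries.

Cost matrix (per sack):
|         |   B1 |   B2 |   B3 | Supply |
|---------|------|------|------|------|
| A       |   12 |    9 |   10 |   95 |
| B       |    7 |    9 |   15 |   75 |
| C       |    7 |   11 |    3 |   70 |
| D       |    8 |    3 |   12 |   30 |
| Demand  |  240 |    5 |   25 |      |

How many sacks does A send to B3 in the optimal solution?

0

Optimal shipments:
  A–B1: 95 sacks
  B–B1: 75 sacks
  C–B1: 45 sacks
  C–B3: 25 sacks
  D–B1: 25 sacks
  D–B2: 5 sacks
Total cost = 2270.
The route A→B3 is not used.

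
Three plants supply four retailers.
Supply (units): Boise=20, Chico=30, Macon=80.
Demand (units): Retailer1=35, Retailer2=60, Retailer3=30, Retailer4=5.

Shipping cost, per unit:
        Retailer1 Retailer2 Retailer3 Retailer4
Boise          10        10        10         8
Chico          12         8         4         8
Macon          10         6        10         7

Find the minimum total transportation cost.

865

Optimal allocation:
  Boise to Retailer1: 20 × 10 = 200
  Chico to Retailer3: 30 × 4 = 120
  Macon to Retailer1: 15 × 10 = 150
  Macon to Retailer2: 60 × 6 = 360
  Macon to Retailer4: 5 × 7 = 35
Total = 200 + 120 + 150 + 360 + 35 = 865.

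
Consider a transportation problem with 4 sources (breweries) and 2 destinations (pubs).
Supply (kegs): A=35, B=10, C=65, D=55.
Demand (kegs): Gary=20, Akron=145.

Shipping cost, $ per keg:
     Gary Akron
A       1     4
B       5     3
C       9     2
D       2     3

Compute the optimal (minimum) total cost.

An optimal shipping plan:
  A→Gary: 20 × $1 = $20
  A→Akron: 15 × $4 = $60
  B→Akron: 10 × $3 = $30
  C→Akron: 65 × $2 = $130
  D→Akron: 55 × $3 = $165
Total = 20 + 60 + 30 + 130 + 165 = $405.
(Supply check: A ships 35; B ships 10; C ships 65; D ships 55.)

405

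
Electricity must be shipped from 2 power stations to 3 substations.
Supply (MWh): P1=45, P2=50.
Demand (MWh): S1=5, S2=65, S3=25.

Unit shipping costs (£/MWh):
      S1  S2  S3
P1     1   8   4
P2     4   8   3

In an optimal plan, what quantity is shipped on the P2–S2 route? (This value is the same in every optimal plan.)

25

Solving gives:
  P1→S1: 5 × £1 = £5
  P1→S2: 40 × £8 = £320
  P2→S2: 25 × £8 = £200
  P2→S3: 25 × £3 = £75
Total cost = £600.
So P2→S2 carries 25 MWh.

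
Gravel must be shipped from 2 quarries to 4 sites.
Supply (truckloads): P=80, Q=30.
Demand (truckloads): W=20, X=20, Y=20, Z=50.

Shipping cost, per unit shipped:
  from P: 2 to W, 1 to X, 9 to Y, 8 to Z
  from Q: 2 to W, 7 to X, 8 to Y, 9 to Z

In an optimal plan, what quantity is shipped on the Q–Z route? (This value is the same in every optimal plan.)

0

Optimal shipments:
  P->W: 10 × 2 = 20
  P->X: 20 × 1 = 20
  P->Z: 50 × 8 = 400
  Q->W: 10 × 2 = 20
  Q->Y: 20 × 8 = 160
Total cost = 620.
The route Q→Z is not used.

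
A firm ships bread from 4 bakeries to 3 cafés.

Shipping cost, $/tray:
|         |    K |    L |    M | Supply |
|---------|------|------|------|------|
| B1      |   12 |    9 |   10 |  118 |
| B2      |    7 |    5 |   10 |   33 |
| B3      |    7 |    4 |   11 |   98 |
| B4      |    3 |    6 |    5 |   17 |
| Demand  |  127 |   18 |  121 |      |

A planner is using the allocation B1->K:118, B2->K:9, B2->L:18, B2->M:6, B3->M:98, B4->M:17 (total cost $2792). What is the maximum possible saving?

Current plan cost = 118·12 + 9·7 + 18·5 + 6·10 + 98·11 + 17·5 = $2792.
Optimal plan:
  B1→M: 118 × $10 = $1180
  B2→K: 33 × $7 = $231
  B3→K: 80 × $7 = $560
  B3→L: 18 × $4 = $72
  B4→K: 14 × $3 = $42
  B4→M: 3 × $5 = $15
Optimal cost = $2100.
Saving = 2792 − 2100 = $692.

692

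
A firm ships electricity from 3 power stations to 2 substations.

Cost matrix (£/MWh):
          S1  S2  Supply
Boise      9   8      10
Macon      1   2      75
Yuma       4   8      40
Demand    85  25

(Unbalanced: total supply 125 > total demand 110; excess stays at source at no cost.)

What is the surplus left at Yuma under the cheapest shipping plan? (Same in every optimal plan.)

5

Minimum-cost shipments:
  Macon->S1: 50 MWh
  Macon->S2: 25 MWh
  Yuma->S1: 35 MWh
Total cost = £240.
Yuma ships 35 of its 40, leaving 5.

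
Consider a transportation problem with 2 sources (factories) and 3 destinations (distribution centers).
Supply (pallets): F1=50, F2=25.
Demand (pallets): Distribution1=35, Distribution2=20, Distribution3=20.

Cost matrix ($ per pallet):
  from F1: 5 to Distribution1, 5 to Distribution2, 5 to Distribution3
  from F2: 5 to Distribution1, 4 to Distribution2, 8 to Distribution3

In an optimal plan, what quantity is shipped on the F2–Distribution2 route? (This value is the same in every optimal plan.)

Solving gives:
  F1 to Distribution1: 30 × $5 = $150
  F1 to Distribution3: 20 × $5 = $100
  F2 to Distribution1: 5 × $5 = $25
  F2 to Distribution2: 20 × $4 = $80
Total cost = $355.
So F2→Distribution2 carries 20 pallets.

20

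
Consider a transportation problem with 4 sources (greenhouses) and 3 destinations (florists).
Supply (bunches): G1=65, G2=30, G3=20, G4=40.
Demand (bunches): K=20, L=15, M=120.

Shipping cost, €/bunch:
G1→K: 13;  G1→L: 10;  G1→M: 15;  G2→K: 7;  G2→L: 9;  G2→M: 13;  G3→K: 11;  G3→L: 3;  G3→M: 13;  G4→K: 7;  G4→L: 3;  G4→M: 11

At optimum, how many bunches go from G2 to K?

20

The minimum-cost plan:
  G1 to M: 65 bunches
  G2 to K: 20 bunches
  G2 to M: 10 bunches
  G3 to L: 15 bunches
  G3 to M: 5 bunches
  G4 to M: 40 bunches
Total cost = €1795.
So G2→K carries 20 bunches.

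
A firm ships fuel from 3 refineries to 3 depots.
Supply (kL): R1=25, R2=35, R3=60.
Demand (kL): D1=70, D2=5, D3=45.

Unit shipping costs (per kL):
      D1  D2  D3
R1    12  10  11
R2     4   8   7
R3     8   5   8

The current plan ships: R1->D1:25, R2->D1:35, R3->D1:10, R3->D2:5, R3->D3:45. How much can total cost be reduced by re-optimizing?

25

Current plan cost = 25·12 + 35·4 + 10·8 + 5·5 + 45·8 = 905.
Optimal plan:
  R1–D3: 25 × 11 = 275
  R2–D1: 35 × 4 = 140
  R3–D1: 35 × 8 = 280
  R3–D2: 5 × 5 = 25
  R3–D3: 20 × 8 = 160
Optimal cost = 880.
Saving = 905 − 880 = 25.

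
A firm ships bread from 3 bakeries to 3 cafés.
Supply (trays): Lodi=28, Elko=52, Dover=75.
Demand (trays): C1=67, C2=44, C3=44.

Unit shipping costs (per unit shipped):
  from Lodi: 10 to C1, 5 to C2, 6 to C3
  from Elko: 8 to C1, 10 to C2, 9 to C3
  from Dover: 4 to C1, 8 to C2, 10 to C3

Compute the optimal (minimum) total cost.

948

Optimal allocation:
  Lodi→C2: 28 × 5 = 140
  Elko→C2: 8 × 10 = 80
  Elko→C3: 44 × 9 = 396
  Dover→C1: 67 × 4 = 268
  Dover→C2: 8 × 8 = 64
Total = 140 + 80 + 396 + 268 + 64 = 948.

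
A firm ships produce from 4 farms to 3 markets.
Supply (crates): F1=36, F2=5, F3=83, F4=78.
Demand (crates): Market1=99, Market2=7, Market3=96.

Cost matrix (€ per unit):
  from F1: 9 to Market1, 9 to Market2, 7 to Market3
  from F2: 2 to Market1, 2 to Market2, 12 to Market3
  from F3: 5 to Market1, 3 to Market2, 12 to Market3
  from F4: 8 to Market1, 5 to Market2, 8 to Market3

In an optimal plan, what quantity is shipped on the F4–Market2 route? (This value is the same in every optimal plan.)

Solving gives:
  F1->Market3: 36 × €7 = €252
  F2->Market1: 5 × €2 = €10
  F3->Market1: 83 × €5 = €415
  F4->Market1: 11 × €8 = €88
  F4->Market2: 7 × €5 = €35
  F4->Market3: 60 × €8 = €480
Total cost = €1280.
So F4→Market2 carries 7 crates.

7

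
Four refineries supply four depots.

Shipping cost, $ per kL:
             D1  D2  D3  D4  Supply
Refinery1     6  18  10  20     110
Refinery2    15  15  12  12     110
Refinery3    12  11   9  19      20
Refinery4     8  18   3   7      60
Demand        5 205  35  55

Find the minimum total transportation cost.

3950

A cheapest plan:
  Refinery1–D1: 5 × $6 = $30
  Refinery1–D2: 75 × $18 = $1350
  Refinery1–D3: 30 × $10 = $300
  Refinery2–D2: 110 × $15 = $1650
  Refinery3–D2: 20 × $11 = $220
  Refinery4–D3: 5 × $3 = $15
  Refinery4–D4: 55 × $7 = $385
Total = 30 + 1350 + 300 + 1650 + 220 + 15 + 385 = $3950.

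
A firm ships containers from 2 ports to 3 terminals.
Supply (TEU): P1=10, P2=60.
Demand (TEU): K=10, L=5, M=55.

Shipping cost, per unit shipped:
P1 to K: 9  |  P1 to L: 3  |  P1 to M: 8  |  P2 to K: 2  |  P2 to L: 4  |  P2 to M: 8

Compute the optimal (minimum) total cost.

A cheapest plan:
  P1->L: 5 × 3 = 15
  P1->M: 5 × 8 = 40
  P2->K: 10 × 2 = 20
  P2->M: 50 × 8 = 400
Total = 15 + 40 + 20 + 400 = 475.
(Supply check: P1 ships 10; P2 ships 60.)

475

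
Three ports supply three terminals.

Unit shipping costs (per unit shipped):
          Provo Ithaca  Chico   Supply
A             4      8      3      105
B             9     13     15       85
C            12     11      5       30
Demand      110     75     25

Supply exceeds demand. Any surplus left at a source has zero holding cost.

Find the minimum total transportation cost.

An optimal shipping plan:
  A->Provo: 35 × 4 = 140
  A->Ithaca: 70 × 8 = 560
  B->Provo: 75 × 9 = 675
  C->Ithaca: 5 × 11 = 55
  C->Chico: 25 × 5 = 125
Total = 140 + 560 + 675 + 55 + 125 = 1555.

1555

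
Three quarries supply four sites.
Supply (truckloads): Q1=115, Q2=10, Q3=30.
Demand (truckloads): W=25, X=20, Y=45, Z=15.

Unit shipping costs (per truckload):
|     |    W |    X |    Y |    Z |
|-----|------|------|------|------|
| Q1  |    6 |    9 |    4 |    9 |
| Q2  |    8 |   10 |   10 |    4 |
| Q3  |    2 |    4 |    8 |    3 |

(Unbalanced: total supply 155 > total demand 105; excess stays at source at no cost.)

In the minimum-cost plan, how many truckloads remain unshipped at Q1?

Minimum-cost shipments:
  Q1→W: 20 × 6 = 120
  Q1→Y: 45 × 4 = 180
  Q2→Z: 10 × 4 = 40
  Q3→W: 5 × 2 = 10
  Q3→X: 20 × 4 = 80
  Q3→Z: 5 × 3 = 15
Total cost = 445.
Q1 ships 65 of its 115, leaving 50.

50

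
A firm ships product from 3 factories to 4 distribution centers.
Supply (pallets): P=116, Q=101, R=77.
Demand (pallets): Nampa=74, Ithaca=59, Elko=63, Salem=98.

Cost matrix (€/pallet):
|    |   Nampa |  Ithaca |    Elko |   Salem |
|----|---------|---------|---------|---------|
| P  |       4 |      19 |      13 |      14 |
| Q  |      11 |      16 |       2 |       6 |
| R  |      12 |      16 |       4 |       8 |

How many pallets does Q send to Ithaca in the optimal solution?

0

Optimal shipments:
  P to Nampa: 74 pallets
  P to Ithaca: 42 pallets
  Q to Elko: 3 pallets
  Q to Salem: 98 pallets
  R to Ithaca: 17 pallets
  R to Elko: 60 pallets
Total cost = €2200.
The route Q→Ithaca is not used.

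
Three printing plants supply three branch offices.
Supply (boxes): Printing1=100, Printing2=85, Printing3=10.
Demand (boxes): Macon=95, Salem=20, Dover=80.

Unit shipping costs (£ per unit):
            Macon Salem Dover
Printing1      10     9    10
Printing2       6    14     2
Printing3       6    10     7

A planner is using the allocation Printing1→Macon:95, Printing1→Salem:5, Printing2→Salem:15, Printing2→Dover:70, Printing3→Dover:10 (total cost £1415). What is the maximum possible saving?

185

Current plan cost = 95·10 + 5·9 + 15·14 + 70·2 + 10·7 = £1415.
Optimal plan:
  Printing1→Macon: 80 boxes
  Printing1→Salem: 20 boxes
  Printing2→Macon: 5 boxes
  Printing2→Dover: 80 boxes
  Printing3→Macon: 10 boxes
Optimal cost = £1230.
Saving = 1415 − 1230 = £185.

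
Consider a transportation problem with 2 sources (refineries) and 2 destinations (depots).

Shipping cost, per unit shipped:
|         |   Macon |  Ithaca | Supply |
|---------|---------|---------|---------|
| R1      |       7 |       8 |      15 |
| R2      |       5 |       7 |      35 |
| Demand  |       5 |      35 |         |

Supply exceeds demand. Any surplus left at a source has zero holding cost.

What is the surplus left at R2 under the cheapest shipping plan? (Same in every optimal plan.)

0

Minimum-cost shipments:
  R1 to Ithaca: 5 × 8 = 40
  R2 to Macon: 5 × 5 = 25
  R2 to Ithaca: 30 × 7 = 210
Total cost = 275.
R2 ships 35 of its 35, leaving 0.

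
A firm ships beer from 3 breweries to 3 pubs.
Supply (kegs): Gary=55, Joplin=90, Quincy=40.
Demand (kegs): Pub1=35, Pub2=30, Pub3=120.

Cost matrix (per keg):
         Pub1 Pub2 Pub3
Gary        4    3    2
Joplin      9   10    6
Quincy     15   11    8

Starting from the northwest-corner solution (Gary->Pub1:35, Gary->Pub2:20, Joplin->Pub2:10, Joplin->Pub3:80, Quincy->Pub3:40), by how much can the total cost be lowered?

20

Current plan cost = 35·4 + 20·3 + 10·10 + 80·6 + 40·8 = 1100.
Optimal plan:
  Gary→Pub1: 25 × 4 = 100
  Gary→Pub2: 30 × 3 = 90
  Joplin→Pub1: 10 × 9 = 90
  Joplin→Pub3: 80 × 6 = 480
  Quincy→Pub3: 40 × 8 = 320
Optimal cost = 1080.
Saving = 1100 − 1080 = 20.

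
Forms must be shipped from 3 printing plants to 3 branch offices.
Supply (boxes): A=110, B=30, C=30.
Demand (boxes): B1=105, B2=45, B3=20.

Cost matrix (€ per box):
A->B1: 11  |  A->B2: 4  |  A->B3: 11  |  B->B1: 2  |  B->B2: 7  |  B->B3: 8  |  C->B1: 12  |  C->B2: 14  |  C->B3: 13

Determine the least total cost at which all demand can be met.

1315

An optimal shipping plan:
  A->B1: 45 × €11 = €495
  A->B2: 45 × €4 = €180
  A->B3: 20 × €11 = €220
  B->B1: 30 × €2 = €60
  C->B1: 30 × €12 = €360
Total = 495 + 180 + 220 + 60 + 360 = €1315.
(Supply check: A ships 110; B ships 30; C ships 30.)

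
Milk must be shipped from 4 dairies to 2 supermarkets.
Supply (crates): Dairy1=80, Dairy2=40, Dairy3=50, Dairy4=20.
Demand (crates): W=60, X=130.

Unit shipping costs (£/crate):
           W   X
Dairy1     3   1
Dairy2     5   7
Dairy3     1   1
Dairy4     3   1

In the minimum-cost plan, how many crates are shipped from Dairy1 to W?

The minimum-cost plan:
  Dairy1->X: 80 × £1 = £80
  Dairy2->W: 40 × £5 = £200
  Dairy3->W: 20 × £1 = £20
  Dairy3->X: 30 × £1 = £30
  Dairy4->X: 20 × £1 = £20
Total cost = £350.
The route Dairy1→W is not used.

0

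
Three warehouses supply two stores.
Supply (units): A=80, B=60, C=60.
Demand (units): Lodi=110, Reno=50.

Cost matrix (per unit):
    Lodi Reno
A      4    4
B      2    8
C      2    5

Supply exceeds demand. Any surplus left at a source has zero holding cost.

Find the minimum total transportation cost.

An optimal shipping plan:
  A to Reno: 50 × 4 = 200
  B to Lodi: 50 × 2 = 100
  C to Lodi: 60 × 2 = 120
Total = 200 + 100 + 120 = 420.
(Supply check: A ships 50; B ships 50; C ships 60.)

420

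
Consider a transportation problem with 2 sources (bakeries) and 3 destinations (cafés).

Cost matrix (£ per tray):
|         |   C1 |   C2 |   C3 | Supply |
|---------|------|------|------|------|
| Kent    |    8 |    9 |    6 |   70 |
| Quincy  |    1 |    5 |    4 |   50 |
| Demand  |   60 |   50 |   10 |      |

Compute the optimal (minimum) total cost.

640

Optimal allocation:
  Kent->C1: 10 trays
  Kent->C2: 50 trays
  Kent->C3: 10 trays
  Quincy->C1: 50 trays
Total cost = £640.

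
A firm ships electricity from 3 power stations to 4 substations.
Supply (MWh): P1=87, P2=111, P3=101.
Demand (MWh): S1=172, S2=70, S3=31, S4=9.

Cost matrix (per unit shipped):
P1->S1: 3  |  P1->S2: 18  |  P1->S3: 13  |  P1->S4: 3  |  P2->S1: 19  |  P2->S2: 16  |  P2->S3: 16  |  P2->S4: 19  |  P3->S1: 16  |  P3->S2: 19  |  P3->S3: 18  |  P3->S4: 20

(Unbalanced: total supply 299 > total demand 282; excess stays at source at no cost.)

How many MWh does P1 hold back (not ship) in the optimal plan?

0

An optimal plan:
  P1→S1: 78 × 3 = 234
  P1→S4: 9 × 3 = 27
  P2→S2: 70 × 16 = 1120
  P2→S3: 31 × 16 = 496
  P3→S1: 94 × 16 = 1504
Total cost = 3381.
P1 ships 87 of its 87, leaving 0.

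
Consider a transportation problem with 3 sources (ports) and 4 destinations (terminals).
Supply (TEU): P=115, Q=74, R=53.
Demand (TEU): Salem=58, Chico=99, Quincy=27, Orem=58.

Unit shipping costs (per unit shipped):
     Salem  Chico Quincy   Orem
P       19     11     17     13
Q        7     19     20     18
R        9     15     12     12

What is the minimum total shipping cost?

2627

An optimal shipping plan:
  P→Chico: 99 × 11 = 1089
  P→Orem: 16 × 13 = 208
  Q→Salem: 58 × 7 = 406
  Q→Orem: 16 × 18 = 288
  R→Quincy: 27 × 12 = 324
  R→Orem: 26 × 12 = 312
Total = 1089 + 208 + 406 + 288 + 324 + 312 = 2627.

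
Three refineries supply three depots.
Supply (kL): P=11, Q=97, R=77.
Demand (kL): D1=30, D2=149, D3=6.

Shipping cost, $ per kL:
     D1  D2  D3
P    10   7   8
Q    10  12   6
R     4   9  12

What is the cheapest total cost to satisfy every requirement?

A cheapest plan:
  P→D2: 11 kL
  Q→D2: 91 kL
  Q→D3: 6 kL
  R→D1: 30 kL
  R→D2: 47 kL
Total cost = $1748.

1748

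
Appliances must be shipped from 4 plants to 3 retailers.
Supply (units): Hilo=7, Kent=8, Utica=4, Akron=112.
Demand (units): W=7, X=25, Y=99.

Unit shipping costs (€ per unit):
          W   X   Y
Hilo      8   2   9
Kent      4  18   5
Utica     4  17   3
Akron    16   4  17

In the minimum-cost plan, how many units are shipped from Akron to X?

Optimal shipments:
  Hilo–Y: 7 units
  Kent–W: 7 units
  Kent–Y: 1 units
  Utica–Y: 4 units
  Akron–X: 25 units
  Akron–Y: 87 units
Total cost = €1687.
So Akron→X carries 25 units.

25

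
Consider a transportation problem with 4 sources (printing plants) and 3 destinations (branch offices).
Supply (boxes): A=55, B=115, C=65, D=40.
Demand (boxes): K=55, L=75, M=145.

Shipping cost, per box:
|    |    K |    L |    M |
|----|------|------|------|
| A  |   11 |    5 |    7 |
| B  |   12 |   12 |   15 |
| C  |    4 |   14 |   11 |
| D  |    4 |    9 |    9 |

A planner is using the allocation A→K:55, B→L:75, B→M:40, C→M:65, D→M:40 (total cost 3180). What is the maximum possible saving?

Current plan cost = 55·11 + 75·12 + 40·15 + 65·11 + 40·9 = 3180.
Optimal plan:
  A->M: 55 boxes
  B->L: 75 boxes
  B->M: 40 boxes
  C->K: 55 boxes
  C->M: 10 boxes
  D->M: 40 boxes
Optimal cost = 2575.
Saving = 3180 − 2575 = 605.

605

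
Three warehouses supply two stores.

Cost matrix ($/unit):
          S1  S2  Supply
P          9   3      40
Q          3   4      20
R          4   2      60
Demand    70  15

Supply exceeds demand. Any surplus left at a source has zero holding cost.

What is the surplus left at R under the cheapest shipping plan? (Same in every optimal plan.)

Minimum-cost shipments:
  P->S2: 5 × $3 = $15
  Q->S1: 20 × $3 = $60
  R->S1: 50 × $4 = $200
  R->S2: 10 × $2 = $20
Total cost = $295.
R ships 60 of its 60, leaving 0.

0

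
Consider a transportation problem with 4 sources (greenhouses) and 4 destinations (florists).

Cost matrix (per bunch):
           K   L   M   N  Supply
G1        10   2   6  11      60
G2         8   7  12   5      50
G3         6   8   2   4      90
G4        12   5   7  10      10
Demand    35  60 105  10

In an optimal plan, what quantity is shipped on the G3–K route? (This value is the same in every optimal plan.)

Optimal shipments:
  G1->L: 55 × 2 = 110
  G1->M: 5 × 6 = 30
  G2->K: 35 × 8 = 280
  G2->L: 5 × 7 = 35
  G2->N: 10 × 5 = 50
  G3->M: 90 × 2 = 180
  G4->M: 10 × 7 = 70
Total cost = 755.
The route G3→K is not used.

0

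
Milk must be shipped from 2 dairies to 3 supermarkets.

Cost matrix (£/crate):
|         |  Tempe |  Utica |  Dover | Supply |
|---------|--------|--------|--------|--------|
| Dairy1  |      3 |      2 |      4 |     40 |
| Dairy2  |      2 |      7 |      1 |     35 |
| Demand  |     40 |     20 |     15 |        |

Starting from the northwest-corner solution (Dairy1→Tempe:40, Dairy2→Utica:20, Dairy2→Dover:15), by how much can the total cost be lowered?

120

Current plan cost = 40·3 + 20·7 + 15·1 = £275.
Optimal plan:
  Dairy1–Tempe: 20 crates
  Dairy1–Utica: 20 crates
  Dairy2–Tempe: 20 crates
  Dairy2–Dover: 15 crates
Optimal cost = £155.
Saving = 275 − 155 = £120.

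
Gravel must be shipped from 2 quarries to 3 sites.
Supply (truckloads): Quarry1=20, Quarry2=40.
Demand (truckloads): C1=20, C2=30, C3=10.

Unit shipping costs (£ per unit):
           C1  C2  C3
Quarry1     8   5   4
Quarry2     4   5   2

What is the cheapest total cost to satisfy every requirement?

Optimal allocation:
  Quarry1 to C2: 20 truckloads
  Quarry2 to C1: 20 truckloads
  Quarry2 to C2: 10 truckloads
  Quarry2 to C3: 10 truckloads
Total cost = £250.

250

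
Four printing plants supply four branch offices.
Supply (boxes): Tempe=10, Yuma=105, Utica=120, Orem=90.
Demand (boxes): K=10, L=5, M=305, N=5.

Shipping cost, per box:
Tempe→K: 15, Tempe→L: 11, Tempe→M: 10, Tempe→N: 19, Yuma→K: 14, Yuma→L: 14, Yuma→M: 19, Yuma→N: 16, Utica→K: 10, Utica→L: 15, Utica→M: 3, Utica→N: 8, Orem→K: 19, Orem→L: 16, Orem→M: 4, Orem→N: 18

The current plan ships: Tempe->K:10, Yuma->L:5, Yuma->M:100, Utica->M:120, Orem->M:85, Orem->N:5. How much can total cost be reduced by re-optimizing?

Current plan cost = 10·15 + 5·14 + 100·19 + 120·3 + 85·4 + 5·18 = 2910.
Optimal plan:
  Tempe→M: 10 × 10 = 100
  Yuma→K: 10 × 14 = 140
  Yuma→L: 5 × 14 = 70
  Yuma→M: 85 × 19 = 1615
  Yuma→N: 5 × 16 = 80
  Utica→M: 120 × 3 = 360
  Orem→M: 90 × 4 = 360
Optimal cost = 2725.
Saving = 2910 − 2725 = 185.

185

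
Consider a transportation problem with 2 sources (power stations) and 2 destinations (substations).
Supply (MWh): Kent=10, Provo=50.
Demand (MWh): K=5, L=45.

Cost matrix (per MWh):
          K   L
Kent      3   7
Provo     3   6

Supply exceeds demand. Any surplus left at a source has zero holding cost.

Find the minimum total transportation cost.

285

A cheapest plan:
  Kent–K: 5 MWh
  Provo–L: 45 MWh
Total cost = 285.
(Supply check: Kent ships 5; Provo ships 45.)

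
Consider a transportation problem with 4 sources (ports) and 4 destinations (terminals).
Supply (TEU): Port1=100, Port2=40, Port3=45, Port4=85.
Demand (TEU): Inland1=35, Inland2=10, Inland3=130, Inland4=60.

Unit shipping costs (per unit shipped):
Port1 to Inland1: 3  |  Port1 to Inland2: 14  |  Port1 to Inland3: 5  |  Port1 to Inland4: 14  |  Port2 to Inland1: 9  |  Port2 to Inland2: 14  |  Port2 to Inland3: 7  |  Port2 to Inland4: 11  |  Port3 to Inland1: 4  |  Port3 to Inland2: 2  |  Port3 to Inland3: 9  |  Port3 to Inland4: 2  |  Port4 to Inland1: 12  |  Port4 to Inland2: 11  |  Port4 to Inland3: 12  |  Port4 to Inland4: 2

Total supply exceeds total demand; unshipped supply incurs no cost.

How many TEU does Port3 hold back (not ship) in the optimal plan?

0

An optimal plan:
  Port1->Inland3: 100 TEU
  Port2->Inland3: 30 TEU
  Port3->Inland1: 35 TEU
  Port3->Inland2: 10 TEU
  Port4->Inland4: 60 TEU
Total cost = 990.
Port3 ships 45 of its 45, leaving 0.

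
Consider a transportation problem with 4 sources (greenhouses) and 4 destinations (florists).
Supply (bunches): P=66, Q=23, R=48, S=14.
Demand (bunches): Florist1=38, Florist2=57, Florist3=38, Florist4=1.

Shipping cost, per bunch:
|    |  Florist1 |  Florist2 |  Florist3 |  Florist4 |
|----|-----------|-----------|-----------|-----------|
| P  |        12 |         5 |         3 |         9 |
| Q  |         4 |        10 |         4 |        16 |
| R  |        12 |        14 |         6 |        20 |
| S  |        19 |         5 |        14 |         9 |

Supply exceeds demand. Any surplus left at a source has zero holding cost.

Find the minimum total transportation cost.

A cheapest plan:
  P–Florist2: 43 × 5 = 215
  P–Florist3: 22 × 3 = 66
  P–Florist4: 1 × 9 = 9
  Q–Florist1: 23 × 4 = 92
  R–Florist1: 15 × 12 = 180
  R–Florist3: 16 × 6 = 96
  S–Florist2: 14 × 5 = 70
Total = 215 + 66 + 9 + 92 + 180 + 96 + 70 = 728.

728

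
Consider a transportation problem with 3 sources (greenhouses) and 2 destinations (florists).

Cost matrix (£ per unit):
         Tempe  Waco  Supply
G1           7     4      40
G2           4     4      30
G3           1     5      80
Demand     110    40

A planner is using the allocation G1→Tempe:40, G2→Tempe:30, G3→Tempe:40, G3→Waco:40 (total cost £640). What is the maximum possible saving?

280

Current plan cost = 40·7 + 30·4 + 40·1 + 40·5 = £640.
Optimal plan:
  G1–Waco: 40 × £4 = £160
  G2–Tempe: 30 × £4 = £120
  G3–Tempe: 80 × £1 = £80
Optimal cost = £360.
Saving = 640 − 360 = £280.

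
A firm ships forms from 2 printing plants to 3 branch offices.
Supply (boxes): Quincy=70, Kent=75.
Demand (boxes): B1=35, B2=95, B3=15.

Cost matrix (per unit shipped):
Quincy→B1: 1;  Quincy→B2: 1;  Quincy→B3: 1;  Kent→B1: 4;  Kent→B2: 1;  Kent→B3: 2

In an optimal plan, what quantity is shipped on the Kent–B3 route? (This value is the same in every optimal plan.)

The minimum-cost plan:
  Quincy to B1: 35 × 1 = 35
  Quincy to B2: 20 × 1 = 20
  Quincy to B3: 15 × 1 = 15
  Kent to B2: 75 × 1 = 75
Total cost = 145.
The route Kent→B3 is not used.

0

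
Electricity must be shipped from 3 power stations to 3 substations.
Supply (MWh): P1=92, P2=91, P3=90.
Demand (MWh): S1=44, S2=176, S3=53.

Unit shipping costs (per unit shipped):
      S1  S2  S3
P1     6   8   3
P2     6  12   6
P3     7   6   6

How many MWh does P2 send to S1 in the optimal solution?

Solving gives:
  P1 to S2: 86 × 8 = 688
  P1 to S3: 6 × 3 = 18
  P2 to S1: 44 × 6 = 264
  P2 to S3: 47 × 6 = 282
  P3 to S2: 90 × 6 = 540
Total cost = 1792.
So P2→S1 carries 44 MWh.

44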